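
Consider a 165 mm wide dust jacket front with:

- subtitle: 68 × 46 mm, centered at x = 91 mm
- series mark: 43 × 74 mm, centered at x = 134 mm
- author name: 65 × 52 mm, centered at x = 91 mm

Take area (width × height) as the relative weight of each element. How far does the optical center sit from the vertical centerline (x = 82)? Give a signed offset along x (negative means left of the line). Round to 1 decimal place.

Taking area as weight: subtitle 68·46 = 3128, series mark 43·74 = 3182, author name 65·52 = 3380. Sum 9690.
Σw·x = 3128·91 + 3182·134 + 3380·91 = 1018616, so x̄ = 1018616/9690 ≈ 105.12.
Offset from x = 82: 105.12 − 82 ≈ 23.12.

≈ 23.1 mm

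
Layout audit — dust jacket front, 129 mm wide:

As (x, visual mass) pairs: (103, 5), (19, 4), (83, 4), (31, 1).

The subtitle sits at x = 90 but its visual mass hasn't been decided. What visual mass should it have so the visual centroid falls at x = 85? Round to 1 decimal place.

w ≈ 47.2

Known weights sum to 5 + 4 + 4 + 1 = 14; their moment is 5·103 + 4·19 + 4·83 + 1·31 = 954.
For the centroid to hit 85: (954 + w·90) / (14 + w) = 85.
Solving: w = (85·14 − 954) / (90 − 85) = 236 / 5 ≈ 47.20.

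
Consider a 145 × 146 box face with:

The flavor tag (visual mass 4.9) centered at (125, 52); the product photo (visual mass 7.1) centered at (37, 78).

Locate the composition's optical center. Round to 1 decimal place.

(72.9, 67.4)

Σw = 4.9 + 7.1 = 12.0.
x-moment: 4.9·125 + 7.1·37 = 875.2; centroid 875.2/12.0 ≈ 72.93.
y-moment: 4.9·52 + 7.1·78 = 808.6; centroid 808.6/12.0 ≈ 67.38.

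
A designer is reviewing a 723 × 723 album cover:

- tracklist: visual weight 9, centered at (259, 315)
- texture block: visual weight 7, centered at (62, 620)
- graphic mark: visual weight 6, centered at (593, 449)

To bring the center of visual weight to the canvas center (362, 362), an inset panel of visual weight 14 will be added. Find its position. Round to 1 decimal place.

After adding the inset panel, total weight = 9 + 7 + 6 + 14 = 36.
Along x: (6323 + 14·x) / 36 = 362 (existing moment 9·259 + 7·62 + 6·593 = 6323) ⇒ x = (13032 − 6323) / 14 ≈ 479.21.
Along y: (9869 + 14·y) / 36 = 362 (existing moment 9·315 + 7·620 + 6·449 = 9869) ⇒ y = (13032 − 9869) / 14 ≈ 225.93.

(479.2, 225.9)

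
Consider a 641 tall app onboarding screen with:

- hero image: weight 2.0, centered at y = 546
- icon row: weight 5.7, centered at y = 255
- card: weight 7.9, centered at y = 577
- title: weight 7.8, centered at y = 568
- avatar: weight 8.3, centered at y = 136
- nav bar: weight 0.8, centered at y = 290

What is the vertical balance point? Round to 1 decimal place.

y ≈ 396.8

Total weight = 2.0 + 5.7 + 7.9 + 7.8 + 8.3 + 0.8 = 32.5.
Σw·y = 2.0·546 + 5.7·255 + 7.9·577 + 7.8·568 + 8.3·136 + 0.8·290 = 12895.0, so ȳ = 12895.0/32.5 ≈ 396.77.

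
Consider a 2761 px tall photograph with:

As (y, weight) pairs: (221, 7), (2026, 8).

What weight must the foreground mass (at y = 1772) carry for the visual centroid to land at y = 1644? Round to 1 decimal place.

Fixed elements: Σw = 7 + 8 = 15, Σw·y = 7·221 + 8·2026 = 17755.
Set Σw·y/Σw = 1644: (17755 + 1772w) = 1644·(15 + w).
Rearranging, w·(1772 − 1644) = 1644·15 − 17755 = 6905, so w ≈ 6905/128 = 53.95.

w ≈ 53.9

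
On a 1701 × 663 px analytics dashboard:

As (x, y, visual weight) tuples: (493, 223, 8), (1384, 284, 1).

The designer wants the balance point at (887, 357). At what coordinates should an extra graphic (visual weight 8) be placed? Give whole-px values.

New total weight: (8 + 1) + 8 = 17.
x: target moment 17×887 = 15079; current 8·493 + 1·1384 = 5328; the extra graphic supplies 9751, so x = 9751/8 ≈ 1218.88.
y: target moment 17×357 = 6069; current 8·223 + 1·284 = 2068; the extra graphic supplies 4001, so y = 4001/8 ≈ 500.12.

(1219, 500)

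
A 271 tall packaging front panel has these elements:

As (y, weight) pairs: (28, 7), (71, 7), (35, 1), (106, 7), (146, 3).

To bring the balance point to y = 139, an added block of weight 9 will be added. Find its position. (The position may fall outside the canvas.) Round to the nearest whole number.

y ≈ 313

After adding the added block, total weight = 7 + 7 + 1 + 7 + 3 + 9 = 34.
Along y: (1908 + 9·y) / 34 = 139 (existing moment 7·28 + 7·71 + 1·35 + 7·106 + 3·146 = 1908) ⇒ y = (4726 − 1908) / 9 ≈ 313.11.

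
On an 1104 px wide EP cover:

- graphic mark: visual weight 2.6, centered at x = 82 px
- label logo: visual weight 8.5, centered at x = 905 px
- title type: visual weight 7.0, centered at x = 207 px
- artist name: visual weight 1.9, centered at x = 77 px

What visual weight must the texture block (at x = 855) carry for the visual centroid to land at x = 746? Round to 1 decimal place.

Fixed elements: Σw = 2.6 + 8.5 + 7.0 + 1.9 = 20.0, Σw·x = 2.6·82 + 8.5·905 + 7.0·207 + 1.9·77 = 9501.0.
Balance at x = 746 requires (9501.0 + w·855) / (20.0 + w) = 746.
Rearranging, w·(855 − 746) = 746·20.0 − 9501.0 = 5419.0, so w ≈ 5419.0/109 = 49.72.

w ≈ 49.7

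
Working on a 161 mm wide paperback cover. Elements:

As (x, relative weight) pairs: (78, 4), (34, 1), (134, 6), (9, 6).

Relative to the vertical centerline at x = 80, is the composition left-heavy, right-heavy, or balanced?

Σw = 4 + 1 + 6 + 6 = 17.
x: (4·78 + 1·34 + 6·134 + 6·9) / 17 = 1204 / 17 ≈ 70.82
70.8 lies left of the midline 80, so the layout is left-heavy.

left-heavy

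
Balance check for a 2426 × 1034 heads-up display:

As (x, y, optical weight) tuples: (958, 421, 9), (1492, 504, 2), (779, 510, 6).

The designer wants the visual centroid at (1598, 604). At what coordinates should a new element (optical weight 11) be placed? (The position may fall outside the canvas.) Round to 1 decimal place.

New total weight: (9 + 2 + 6) + 11 = 28.
x: target moment 28×1598 = 44744; current 9·958 + 2·1492 + 6·779 = 16280; the new element supplies 28464, so x = 28464/11 ≈ 2587.64.
y: target moment 28×604 = 16912; current 9·421 + 2·504 + 6·510 = 7857; the new element supplies 9055, so y = 9055/11 ≈ 823.18.

(2587.6, 823.2)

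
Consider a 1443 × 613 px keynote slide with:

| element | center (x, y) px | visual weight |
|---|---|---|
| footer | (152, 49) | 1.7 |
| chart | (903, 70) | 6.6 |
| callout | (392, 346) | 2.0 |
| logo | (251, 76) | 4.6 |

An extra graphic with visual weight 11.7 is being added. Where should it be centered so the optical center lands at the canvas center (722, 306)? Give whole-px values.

With the extra graphic, Σw becomes 1.7 + 6.6 + 2.0 + 4.6 + 11.7 = 26.6.
x: target moment 26.6×722 = 19205.2; current 1.7·152 + 6.6·903 + 2.0·392 + 4.6·251 = 8156.8; the extra graphic supplies 11048.4, so x = 11048.4/11.7 ≈ 944.31.
y: target moment 26.6×306 = 8139.6; current 1.7·49 + 6.6·70 + 2.0·346 + 4.6·76 = 1586.9; the extra graphic supplies 6552.7, so y = 6552.7/11.7 ≈ 560.06.

(944, 560)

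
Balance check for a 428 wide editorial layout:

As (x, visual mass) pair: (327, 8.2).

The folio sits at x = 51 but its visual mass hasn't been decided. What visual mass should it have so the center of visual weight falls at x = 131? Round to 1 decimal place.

w ≈ 20.1

Known: weight 8.2 with moment 8.2·327 = 2681.4.
For the centroid to hit 131: (2681.4 + w·51) / (8.2 + w) = 131.
Solving: w = (131·8.2 − 2681.4) / (51 − 131) = -1607.2 / -80 ≈ 20.09.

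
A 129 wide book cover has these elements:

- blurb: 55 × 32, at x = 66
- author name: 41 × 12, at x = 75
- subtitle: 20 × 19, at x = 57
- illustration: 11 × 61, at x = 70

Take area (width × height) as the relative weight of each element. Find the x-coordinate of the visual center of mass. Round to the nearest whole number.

x ≈ 67

Areas → weights: blurb 55·32 = 1760, author name 41·12 = 492, subtitle 20·19 = 380, illustration 11·61 = 671; Σw = 3303.
x: (1760·66 + 492·75 + 380·57 + 671·70) / 3303 = 221690 / 3303 ≈ 67.12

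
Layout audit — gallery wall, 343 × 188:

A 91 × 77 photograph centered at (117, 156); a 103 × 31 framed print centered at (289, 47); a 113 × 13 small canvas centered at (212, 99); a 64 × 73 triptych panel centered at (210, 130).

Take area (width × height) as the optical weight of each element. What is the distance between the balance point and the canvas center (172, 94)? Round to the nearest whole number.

Areas: photograph 91·77 = 7007, framed print 103·31 = 3193, small canvas 113·13 = 1469, triptych panel 64·73 = 4672. Total weight = 16341.
x-moment: 7007·117 + 3193·289 + 1469·212 + 4672·210 = 3035144; centroid 3035144/16341 ≈ 185.74.
y-moment: 7007·156 + 3193·47 + 1469·99 + 4672·130 = 1995954; centroid 1995954/16341 ≈ 122.14.
From (172, 94): dx = 13.74, dy = 28.14, so the distance is √(dx²+dy²) ≈ 31.32.

≈ 31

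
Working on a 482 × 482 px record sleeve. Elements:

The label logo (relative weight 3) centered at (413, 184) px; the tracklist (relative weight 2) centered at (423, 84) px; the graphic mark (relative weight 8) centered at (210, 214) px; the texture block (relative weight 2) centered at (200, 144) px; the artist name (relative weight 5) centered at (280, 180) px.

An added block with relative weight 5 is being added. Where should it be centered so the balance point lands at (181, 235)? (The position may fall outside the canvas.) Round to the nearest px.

(-208, 451)

With the added block, Σw becomes 3 + 2 + 8 + 2 + 5 + 5 = 25.
x: need Σw·x = 25·181 = 4525. Existing = 3·413 + 2·423 + 8·210 + 2·200 + 5·280 = 5565. Remainder -1040 / 5 ≈ -208.00.
y: need Σw·y = 25·235 = 5875. Existing = 3·184 + 2·84 + 8·214 + 2·144 + 5·180 = 3620. Remainder 2255 / 5 ≈ 451.00.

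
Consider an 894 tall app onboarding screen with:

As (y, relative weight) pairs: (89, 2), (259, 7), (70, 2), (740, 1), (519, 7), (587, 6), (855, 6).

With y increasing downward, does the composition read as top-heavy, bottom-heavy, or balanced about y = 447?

Weights sum to 2 + 7 + 2 + 1 + 7 + 6 + 6 = 31.
y: moment 15156 / weight 31 ≈ 488.90
Since 488.9 is below (larger y than) 447, the composition reads bottom-heavy.

bottom-heavy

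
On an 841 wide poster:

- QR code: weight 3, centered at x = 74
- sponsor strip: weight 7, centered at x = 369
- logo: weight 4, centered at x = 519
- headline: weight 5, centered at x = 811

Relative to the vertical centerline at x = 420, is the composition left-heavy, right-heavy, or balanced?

Σw = 3 + 7 + 4 + 5 = 19.
x-moment: 3·74 + 7·369 + 4·519 + 5·811 = 8936; centroid 8936/19 ≈ 470.32.
Since 470.3 is right of 420, the composition reads right-heavy.

right-heavy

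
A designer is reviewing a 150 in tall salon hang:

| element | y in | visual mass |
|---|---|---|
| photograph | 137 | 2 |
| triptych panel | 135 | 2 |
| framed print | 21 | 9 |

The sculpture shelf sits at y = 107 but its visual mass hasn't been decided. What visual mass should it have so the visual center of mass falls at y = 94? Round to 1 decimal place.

Existing Σw = 13 (2 + 2 + 9); existing moment 2·137 + 2·135 + 9·21 = 733.
Balance at y = 94 requires (733 + w·107) / (13 + w) = 94.
So w = (94·13 − 733)/(107 − 94) = 489/13 ≈ 37.62.

w ≈ 37.6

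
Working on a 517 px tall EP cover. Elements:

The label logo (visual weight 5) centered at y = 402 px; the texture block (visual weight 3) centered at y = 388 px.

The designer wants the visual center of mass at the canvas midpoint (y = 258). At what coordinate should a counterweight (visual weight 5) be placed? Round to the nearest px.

With the counterweight, Σw becomes 5 + 3 + 5 = 13.
Along y: (3174 + 5·y) / 13 = 258 (existing moment 5·402 + 3·388 = 3174) ⇒ y = (3354 − 3174) / 5 ≈ 36.00.

y ≈ 36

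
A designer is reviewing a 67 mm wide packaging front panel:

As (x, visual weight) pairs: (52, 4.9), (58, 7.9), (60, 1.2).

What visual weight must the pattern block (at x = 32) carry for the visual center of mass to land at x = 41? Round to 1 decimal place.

w ≈ 23.4

Fixed elements: Σw = 4.9 + 7.9 + 1.2 = 14.0, Σw·x = 4.9·52 + 7.9·58 + 1.2·60 = 785.0.
For the centroid to hit 41: (785.0 + w·32) / (14.0 + w) = 41.
Rearranging, w·(32 − 41) = 41·14.0 − 785.0 = -211.0, so w ≈ -211.0/-9 = 23.44.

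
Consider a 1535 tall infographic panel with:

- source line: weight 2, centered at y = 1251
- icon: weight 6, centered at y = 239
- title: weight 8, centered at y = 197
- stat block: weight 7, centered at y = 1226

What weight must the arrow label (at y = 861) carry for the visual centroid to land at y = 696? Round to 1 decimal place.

w ≈ 11.6

Fixed elements: Σw = 2 + 6 + 8 + 7 = 23, Σw·y = 2·1251 + 6·239 + 8·197 + 7·1226 = 14094.
Balance at y = 696 requires (14094 + w·861) / (23 + w) = 696.
So w = (696·23 − 14094)/(861 − 696) = 1914/165 ≈ 11.60.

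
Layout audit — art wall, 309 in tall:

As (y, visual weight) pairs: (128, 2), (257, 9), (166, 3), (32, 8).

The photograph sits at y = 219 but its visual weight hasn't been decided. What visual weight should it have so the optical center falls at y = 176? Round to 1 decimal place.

w ≈ 12.8

Existing Σw = 22 (2 + 9 + 3 + 8); existing moment 2·128 + 9·257 + 3·166 + 8·32 = 3323.
For the centroid to hit 176: (3323 + w·219) / (22 + w) = 176.
So w = (176·22 − 3323)/(219 − 176) = 549/43 ≈ 12.77.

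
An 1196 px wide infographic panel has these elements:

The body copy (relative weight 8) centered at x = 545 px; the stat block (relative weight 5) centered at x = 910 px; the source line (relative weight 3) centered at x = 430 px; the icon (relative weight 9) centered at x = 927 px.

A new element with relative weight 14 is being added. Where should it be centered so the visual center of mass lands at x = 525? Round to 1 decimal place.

x ≈ 138.0

After adding the new element, total weight = 8 + 5 + 3 + 9 + 14 = 39.
x: target moment 39×525 = 20475; current 8·545 + 5·910 + 3·430 + 9·927 = 18543; the new element supplies 1932, so x = 1932/14 ≈ 138.00.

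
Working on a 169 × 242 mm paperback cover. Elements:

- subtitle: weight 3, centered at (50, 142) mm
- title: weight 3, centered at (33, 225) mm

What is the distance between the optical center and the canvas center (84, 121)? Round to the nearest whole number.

Σw = 3 + 3 = 6.
Σw·x = 3·50 + 3·33 = 249, so x̄ = 249/6 ≈ 41.50.
Σw·y = 3·142 + 3·225 = 1101, so ȳ = 1101/6 ≈ 183.50.
From (84, 121): dx = -42.50, dy = 62.50, so the distance is √(dx²+dy²) ≈ 75.58.

≈ 76 mm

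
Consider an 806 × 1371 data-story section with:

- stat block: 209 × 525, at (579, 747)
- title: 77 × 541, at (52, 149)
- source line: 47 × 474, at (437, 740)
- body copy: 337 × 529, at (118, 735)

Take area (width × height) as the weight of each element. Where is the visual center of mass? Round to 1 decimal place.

(274.1, 669.7)

Areas → weights: stat block 209·525 = 109725, title 77·541 = 41657, source line 47·474 = 22278, body copy 337·529 = 178273; Σw = 351933.
Σw·x = 109725·579 + 41657·52 + 22278·437 + 178273·118 = 96468639, so x̄ = 96468639/351933 ≈ 274.11.
Σw·y = 109725·747 + 41657·149 + 22278·740 + 178273·735 = 235687843, so ȳ = 235687843/351933 ≈ 669.70.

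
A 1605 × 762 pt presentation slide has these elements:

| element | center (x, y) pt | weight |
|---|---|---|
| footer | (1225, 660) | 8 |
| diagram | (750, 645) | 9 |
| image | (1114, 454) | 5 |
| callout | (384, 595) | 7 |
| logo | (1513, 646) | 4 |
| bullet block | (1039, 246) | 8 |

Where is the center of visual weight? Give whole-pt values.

(955, 538)

Σw = 8 + 9 + 5 + 7 + 4 + 8 = 41.
x: (8·1225 + 9·750 + 5·1114 + 7·384 + 4·1513 + 8·1039) / 41 = 39172 / 41 ≈ 955.41
y: (8·660 + 9·645 + 5·454 + 7·595 + 4·646 + 8·246) / 41 = 22072 / 41 ≈ 538.34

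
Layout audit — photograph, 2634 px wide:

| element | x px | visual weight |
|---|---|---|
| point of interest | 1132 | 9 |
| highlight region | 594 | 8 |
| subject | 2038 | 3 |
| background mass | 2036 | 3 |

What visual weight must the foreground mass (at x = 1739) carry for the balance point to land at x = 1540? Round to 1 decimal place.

Existing Σw = 23 (9 + 8 + 3 + 3); existing moment 9·1132 + 8·594 + 3·2038 + 3·2036 = 27162.
For the centroid to hit 1540: (27162 + w·1739) / (23 + w) = 1540.
Rearranging, w·(1739 − 1540) = 1540·23 − 27162 = 8258, so w ≈ 8258/199 = 41.50.

w ≈ 41.5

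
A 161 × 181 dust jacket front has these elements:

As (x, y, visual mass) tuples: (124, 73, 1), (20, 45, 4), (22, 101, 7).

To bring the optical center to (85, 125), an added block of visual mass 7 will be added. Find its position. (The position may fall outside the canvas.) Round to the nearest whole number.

(180, 202)

With the added block, Σw becomes 1 + 4 + 7 + 7 = 19.
x: need Σw·x = 19·85 = 1615. Existing = 1·124 + 4·20 + 7·22 = 358. Remainder 1257 / 7 ≈ 179.57.
y: need Σw·y = 19·125 = 2375. Existing = 1·73 + 4·45 + 7·101 = 960. Remainder 1415 / 7 ≈ 202.14.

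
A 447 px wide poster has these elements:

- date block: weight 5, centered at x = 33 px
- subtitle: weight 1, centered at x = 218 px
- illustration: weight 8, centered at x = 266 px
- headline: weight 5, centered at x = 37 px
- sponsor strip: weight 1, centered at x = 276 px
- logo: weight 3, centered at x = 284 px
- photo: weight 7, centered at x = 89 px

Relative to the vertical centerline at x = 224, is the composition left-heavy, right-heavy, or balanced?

Σw = 5 + 1 + 8 + 5 + 1 + 3 + 7 = 30.
x: (5·33 + 1·218 + 8·266 + 5·37 + 1·276 + 3·284 + 7·89) / 30 = 4447 / 30 ≈ 148.23
148.2 vs midline 224 → left-heavy.

left-heavy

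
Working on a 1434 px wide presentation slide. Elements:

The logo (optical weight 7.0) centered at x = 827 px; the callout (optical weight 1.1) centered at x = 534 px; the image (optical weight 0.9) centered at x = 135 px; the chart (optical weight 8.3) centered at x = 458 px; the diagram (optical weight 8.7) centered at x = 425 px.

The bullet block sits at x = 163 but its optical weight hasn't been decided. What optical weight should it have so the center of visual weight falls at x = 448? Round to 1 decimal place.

w ≈ 8.2

Fixed elements: Σw = 7.0 + 1.1 + 0.9 + 8.3 + 8.7 = 26.0, Σw·x = 7.0·827 + 1.1·534 + 0.9·135 + 8.3·458 + 8.7·425 = 13996.8.
For the centroid to hit 448: (13996.8 + w·163) / (26.0 + w) = 448.
Solving: w = (448·26.0 − 13996.8) / (163 − 448) = -2348.8 / -285 ≈ 8.24.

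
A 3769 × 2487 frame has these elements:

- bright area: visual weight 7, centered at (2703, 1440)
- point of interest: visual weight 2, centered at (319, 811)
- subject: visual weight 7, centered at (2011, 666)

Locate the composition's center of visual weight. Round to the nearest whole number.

(2102, 1023)

Σw = 7 + 2 + 7 = 16.
Σw·x = 7·2703 + 2·319 + 7·2011 = 33636, so x̄ = 33636/16 ≈ 2102.25.
Σw·y = 7·1440 + 2·811 + 7·666 = 16364, so ȳ = 16364/16 ≈ 1022.75.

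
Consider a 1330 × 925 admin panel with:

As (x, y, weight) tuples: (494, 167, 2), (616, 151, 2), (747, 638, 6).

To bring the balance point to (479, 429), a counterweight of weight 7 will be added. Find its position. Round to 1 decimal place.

New total weight: (2 + 2 + 6) + 7 = 17.
x: target moment 17×479 = 8143; current 2·494 + 2·616 + 6·747 = 6702; the counterweight supplies 1441, so x = 1441/7 ≈ 205.86.
y: target moment 17×429 = 7293; current 2·167 + 2·151 + 6·638 = 4464; the counterweight supplies 2829, so y = 2829/7 ≈ 404.14.

(205.9, 404.1)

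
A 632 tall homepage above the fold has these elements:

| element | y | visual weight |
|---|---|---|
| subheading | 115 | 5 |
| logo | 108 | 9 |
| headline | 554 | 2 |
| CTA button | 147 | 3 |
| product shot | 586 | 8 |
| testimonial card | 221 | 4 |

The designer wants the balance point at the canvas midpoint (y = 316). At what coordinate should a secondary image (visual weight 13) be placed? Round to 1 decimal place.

y ≈ 402.8

New total weight: (5 + 9 + 2 + 3 + 8 + 4) + 13 = 44.
y: target moment 44×316 = 13904; current 5·115 + 9·108 + 2·554 + 3·147 + 8·586 + 4·221 = 8668; the secondary image supplies 5236, so y = 5236/13 ≈ 402.77.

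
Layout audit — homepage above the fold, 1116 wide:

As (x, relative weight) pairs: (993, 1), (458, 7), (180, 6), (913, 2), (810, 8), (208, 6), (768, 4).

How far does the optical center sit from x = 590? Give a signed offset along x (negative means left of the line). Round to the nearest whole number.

≈ -63

Total weight = 1 + 7 + 6 + 2 + 8 + 6 + 4 = 34.
Σw·x = 17905; x̄ = 17905/34 ≈ 526.62.
Difference: 526.62 − 590 ≈ -63.38.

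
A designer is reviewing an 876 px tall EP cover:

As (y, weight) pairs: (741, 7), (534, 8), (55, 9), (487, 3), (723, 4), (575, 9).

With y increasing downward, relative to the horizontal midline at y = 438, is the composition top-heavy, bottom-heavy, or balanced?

bottom-heavy

Weights sum to 7 + 8 + 9 + 3 + 4 + 9 = 40.
y: (7·741 + 8·534 + 9·55 + 3·487 + 4·723 + 9·575) / 40 = 19482 / 40 ≈ 487.05
487.1 vs midline 438 → bottom-heavy.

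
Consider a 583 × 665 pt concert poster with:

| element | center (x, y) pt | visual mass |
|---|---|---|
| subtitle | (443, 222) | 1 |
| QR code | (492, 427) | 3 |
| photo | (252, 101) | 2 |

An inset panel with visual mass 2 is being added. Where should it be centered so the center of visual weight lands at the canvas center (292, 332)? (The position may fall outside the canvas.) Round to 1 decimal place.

With the inset panel, Σw becomes 1 + 3 + 2 + 2 = 8.
x: target moment 8×292 = 2336; current 1·443 + 3·492 + 2·252 = 2423; the inset panel supplies -87, so x = -87/2 ≈ -43.50.
y: target moment 8×332 = 2656; current 1·222 + 3·427 + 2·101 = 1705; the inset panel supplies 951, so y = 951/2 ≈ 475.50.

(-43.5, 475.5)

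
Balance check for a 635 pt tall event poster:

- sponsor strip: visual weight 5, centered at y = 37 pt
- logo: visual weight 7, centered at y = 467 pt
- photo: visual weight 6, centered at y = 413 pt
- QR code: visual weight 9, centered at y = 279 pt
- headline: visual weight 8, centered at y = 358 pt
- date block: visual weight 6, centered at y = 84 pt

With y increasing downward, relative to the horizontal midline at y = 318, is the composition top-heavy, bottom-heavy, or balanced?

Weights sum to 5 + 7 + 6 + 9 + 8 + 6 = 41.
y-moment: 5·37 + 7·467 + 6·413 + 9·279 + 8·358 + 6·84 = 11811; centroid 11811/41 ≈ 288.07.
Since 288.1 is above (smaller y than) 318, the composition reads top-heavy.

top-heavy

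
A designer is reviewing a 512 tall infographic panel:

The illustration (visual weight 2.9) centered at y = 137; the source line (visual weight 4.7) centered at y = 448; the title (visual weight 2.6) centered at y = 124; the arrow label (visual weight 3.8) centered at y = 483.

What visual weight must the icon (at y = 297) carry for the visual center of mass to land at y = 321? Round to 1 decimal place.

Existing Σw = 14.0 (2.9 + 4.7 + 2.6 + 3.8); existing moment 2.9·137 + 4.7·448 + 2.6·124 + 3.8·483 = 4660.7.
Set Σw·y/Σw = 321: (4660.7 + 297w) = 321·(14.0 + w).
Solving: w = (321·14.0 − 4660.7) / (297 − 321) = -166.7 / -24 ≈ 6.95.

w ≈ 6.9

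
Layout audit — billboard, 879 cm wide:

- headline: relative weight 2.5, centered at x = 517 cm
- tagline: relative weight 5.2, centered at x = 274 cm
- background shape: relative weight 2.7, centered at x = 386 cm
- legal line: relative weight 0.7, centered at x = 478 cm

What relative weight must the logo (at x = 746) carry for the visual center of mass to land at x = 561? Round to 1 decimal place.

w ≈ 11.5

Existing Σw = 11.1 (2.5 + 5.2 + 2.7 + 0.7); existing moment 2.5·517 + 5.2·274 + 2.7·386 + 0.7·478 = 4094.1.
Balance at x = 561 requires (4094.1 + w·746) / (11.1 + w) = 561.
Solving: w = (561·11.1 − 4094.1) / (746 − 561) = 2133.0 / 185 ≈ 11.53.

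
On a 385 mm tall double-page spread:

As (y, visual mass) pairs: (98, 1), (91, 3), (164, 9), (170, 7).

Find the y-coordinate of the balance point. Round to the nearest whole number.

y ≈ 152

Σw = 1 + 3 + 9 + 7 = 20.
y: (1·98 + 3·91 + 9·164 + 7·170) / 20 = 3037 / 20 ≈ 151.85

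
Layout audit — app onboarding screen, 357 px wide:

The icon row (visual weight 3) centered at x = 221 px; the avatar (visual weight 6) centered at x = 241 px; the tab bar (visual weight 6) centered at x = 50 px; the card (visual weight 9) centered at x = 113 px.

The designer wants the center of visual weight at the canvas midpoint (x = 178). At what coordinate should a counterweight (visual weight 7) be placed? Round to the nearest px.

With the counterweight, Σw becomes 3 + 6 + 6 + 9 + 7 = 31.
Along x: (3426 + 7·x) / 31 = 178 (existing moment 3·221 + 6·241 + 6·50 + 9·113 = 3426) ⇒ x = (5518 − 3426) / 7 ≈ 298.86.

x ≈ 299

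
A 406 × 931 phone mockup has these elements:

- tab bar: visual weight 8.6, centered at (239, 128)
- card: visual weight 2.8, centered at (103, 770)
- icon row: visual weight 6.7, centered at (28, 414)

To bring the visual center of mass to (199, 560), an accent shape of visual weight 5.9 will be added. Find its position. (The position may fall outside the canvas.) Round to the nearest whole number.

(380, 1256)

After adding the accent shape, total weight = 8.6 + 2.8 + 6.7 + 5.9 = 24.0.
x: need Σw·x = 24.0·199 = 4776.0. Existing = 8.6·239 + 2.8·103 + 6.7·28 = 2531.4. Remainder 2244.6 / 5.9 ≈ 380.44.
y: need Σw·y = 24.0·560 = 13440.0. Existing = 8.6·128 + 2.8·770 + 6.7·414 = 6030.6. Remainder 7409.4 / 5.9 ≈ 1255.83.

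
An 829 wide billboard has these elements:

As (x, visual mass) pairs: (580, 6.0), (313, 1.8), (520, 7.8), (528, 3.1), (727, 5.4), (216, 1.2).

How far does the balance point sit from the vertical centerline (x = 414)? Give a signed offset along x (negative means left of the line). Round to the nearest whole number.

≈ 136

Weights sum to 6.0 + 1.8 + 7.8 + 3.1 + 5.4 + 1.2 = 25.3.
x: moment 13921.2 / weight 25.3 ≈ 550.25
Difference: 550.25 − 414 ≈ 136.25.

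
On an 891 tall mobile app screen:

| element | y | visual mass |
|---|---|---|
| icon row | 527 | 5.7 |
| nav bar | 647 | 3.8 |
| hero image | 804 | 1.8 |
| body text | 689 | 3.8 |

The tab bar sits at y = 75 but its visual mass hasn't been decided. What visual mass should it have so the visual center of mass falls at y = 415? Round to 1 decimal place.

Fixed elements: Σw = 5.7 + 3.8 + 1.8 + 3.8 = 15.1, Σw·y = 5.7·527 + 3.8·647 + 1.8·804 + 3.8·689 = 9527.9.
For the centroid to hit 415: (9527.9 + w·75) / (15.1 + w) = 415.
Rearranging, w·(75 − 415) = 415·15.1 − 9527.9 = -3261.4, so w ≈ -3261.4/-340 = 9.59.

w ≈ 9.6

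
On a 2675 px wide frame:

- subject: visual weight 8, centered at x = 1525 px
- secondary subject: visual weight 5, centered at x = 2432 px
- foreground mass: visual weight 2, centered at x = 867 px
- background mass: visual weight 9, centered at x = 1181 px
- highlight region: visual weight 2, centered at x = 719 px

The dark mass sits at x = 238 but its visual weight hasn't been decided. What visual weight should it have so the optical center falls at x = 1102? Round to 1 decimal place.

w ≈ 11.0

Fixed elements: Σw = 8 + 5 + 2 + 9 + 2 = 26, Σw·x = 8·1525 + 5·2432 + 2·867 + 9·1181 + 2·719 = 38161.
For the centroid to hit 1102: (38161 + w·238) / (26 + w) = 1102.
Solving: w = (1102·26 − 38161) / (238 − 1102) = -9509 / -864 ≈ 11.01.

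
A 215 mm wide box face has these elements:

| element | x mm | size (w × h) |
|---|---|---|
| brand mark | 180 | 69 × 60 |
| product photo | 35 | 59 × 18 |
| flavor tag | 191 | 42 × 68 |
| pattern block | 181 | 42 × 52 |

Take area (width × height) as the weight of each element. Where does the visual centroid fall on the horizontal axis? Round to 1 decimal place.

Areas: brand mark 69·60 = 4140, product photo 59·18 = 1062, flavor tag 42·68 = 2856, pattern block 42·52 = 2184. Total weight = 10242.
Σw·x = 4140·180 + 1062·35 + 2856·191 + 2184·181 = 1723170, so x̄ = 1723170/10242 ≈ 168.25.

x ≈ 168.2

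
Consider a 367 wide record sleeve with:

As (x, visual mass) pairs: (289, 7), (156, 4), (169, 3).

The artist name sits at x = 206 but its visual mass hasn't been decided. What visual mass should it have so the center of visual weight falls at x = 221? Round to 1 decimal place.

w ≈ 4.0

Fixed elements: Σw = 7 + 4 + 3 = 14, Σw·x = 7·289 + 4·156 + 3·169 = 3154.
For the centroid to hit 221: (3154 + w·206) / (14 + w) = 221.
So w = (221·14 − 3154)/(206 − 221) = -60/-15 ≈ 4.00.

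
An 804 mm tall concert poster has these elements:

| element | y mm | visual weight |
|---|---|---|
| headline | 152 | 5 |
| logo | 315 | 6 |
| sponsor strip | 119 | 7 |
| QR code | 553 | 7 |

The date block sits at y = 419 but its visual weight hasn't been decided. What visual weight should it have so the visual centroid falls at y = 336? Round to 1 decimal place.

Existing Σw = 25 (5 + 6 + 7 + 7); existing moment 5·152 + 6·315 + 7·119 + 7·553 = 7354.
Balance at y = 336 requires (7354 + w·419) / (25 + w) = 336.
Rearranging, w·(419 − 336) = 336·25 − 7354 = 1046, so w ≈ 1046/83 = 12.60.

w ≈ 12.6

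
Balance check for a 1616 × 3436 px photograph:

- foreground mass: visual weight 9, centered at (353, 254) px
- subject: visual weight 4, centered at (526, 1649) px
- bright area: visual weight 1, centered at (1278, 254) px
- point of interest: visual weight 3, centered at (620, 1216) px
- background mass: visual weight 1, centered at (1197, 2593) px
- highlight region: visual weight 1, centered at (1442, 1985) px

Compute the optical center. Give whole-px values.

Total weight = 9 + 4 + 1 + 3 + 1 + 1 = 19.
Σw·x = 11058; x̄ = 11058/19 ≈ 582.00.
y: moment 17362 / weight 19 ≈ 913.79

(582, 914)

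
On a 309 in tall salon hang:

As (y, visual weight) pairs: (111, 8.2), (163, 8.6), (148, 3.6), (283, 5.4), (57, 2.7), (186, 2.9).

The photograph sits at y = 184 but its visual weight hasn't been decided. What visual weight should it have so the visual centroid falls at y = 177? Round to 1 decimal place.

w ≈ 70.2

Fixed elements: Σw = 8.2 + 8.6 + 3.6 + 5.4 + 2.7 + 2.9 = 31.4, Σw·y = 8.2·111 + 8.6·163 + 3.6·148 + 5.4·283 + 2.7·57 + 2.9·186 = 5066.3.
Balance at y = 177 requires (5066.3 + w·184) / (31.4 + w) = 177.
So w = (177·31.4 − 5066.3)/(184 − 177) = 491.5/7 ≈ 70.21.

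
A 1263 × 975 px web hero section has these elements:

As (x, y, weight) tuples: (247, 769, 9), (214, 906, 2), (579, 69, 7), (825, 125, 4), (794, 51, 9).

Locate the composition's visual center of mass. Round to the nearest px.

Weights sum to 9 + 2 + 7 + 4 + 9 = 31.
x: (9·247 + 2·214 + 7·579 + 4·825 + 9·794) / 31 = 17150 / 31 ≈ 553.23
y: (9·769 + 2·906 + 7·69 + 4·125 + 9·51) / 31 = 10175 / 31 ≈ 328.23

(553, 328)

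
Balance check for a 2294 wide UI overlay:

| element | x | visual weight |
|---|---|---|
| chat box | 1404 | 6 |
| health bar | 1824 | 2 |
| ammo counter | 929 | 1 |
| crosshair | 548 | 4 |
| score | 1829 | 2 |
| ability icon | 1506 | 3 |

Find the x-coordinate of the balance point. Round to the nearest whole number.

x ≈ 1298

Weights sum to 6 + 2 + 1 + 4 + 2 + 3 = 18.
x: moment 23369 / weight 18 ≈ 1298.28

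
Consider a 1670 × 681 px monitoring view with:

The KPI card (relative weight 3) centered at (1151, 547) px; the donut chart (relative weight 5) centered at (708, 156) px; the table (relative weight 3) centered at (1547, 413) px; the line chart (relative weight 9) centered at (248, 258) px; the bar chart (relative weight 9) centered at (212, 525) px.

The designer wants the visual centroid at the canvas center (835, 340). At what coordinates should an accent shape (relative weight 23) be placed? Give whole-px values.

(1202, 303)

New total weight: (3 + 5 + 3 + 9 + 9) + 23 = 52.
Along x: (15774 + 23·x) / 52 = 835 (existing moment 3·1151 + 5·708 + 3·1547 + 9·248 + 9·212 = 15774) ⇒ x = (43420 − 15774) / 23 ≈ 1202.00.
Along y: (10707 + 23·y) / 52 = 340 (existing moment 3·547 + 5·156 + 3·413 + 9·258 + 9·525 = 10707) ⇒ y = (17680 − 10707) / 23 ≈ 303.17.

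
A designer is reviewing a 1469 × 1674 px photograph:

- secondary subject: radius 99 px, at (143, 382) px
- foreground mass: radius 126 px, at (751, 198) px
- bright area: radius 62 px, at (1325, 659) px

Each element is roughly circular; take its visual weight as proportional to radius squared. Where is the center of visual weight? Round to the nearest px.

(624, 319)

r² weights: secondary subject 99² = 9801, foreground mass 126² = 15876, bright area 62² = 3844. Total = 29521.
Σw·x = 9801·143 + 15876·751 + 3844·1325 = 18417719, so x̄ = 18417719/29521 ≈ 623.89.
Σw·y = 9801·382 + 15876·198 + 3844·659 = 9420626, so ȳ = 9420626/29521 ≈ 319.12.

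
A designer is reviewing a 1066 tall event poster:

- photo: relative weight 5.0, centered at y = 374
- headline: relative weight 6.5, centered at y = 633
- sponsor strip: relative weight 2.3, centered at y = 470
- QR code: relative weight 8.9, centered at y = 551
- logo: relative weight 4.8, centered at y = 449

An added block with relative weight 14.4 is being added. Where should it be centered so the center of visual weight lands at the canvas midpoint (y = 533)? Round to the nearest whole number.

y ≈ 570

After adding the added block, total weight = 5.0 + 6.5 + 2.3 + 8.9 + 4.8 + 14.4 = 41.9.
y: need Σw·y = 41.9·533 = 22332.7. Existing = 5.0·374 + 6.5·633 + 2.3·470 + 8.9·551 + 4.8·449 = 14124.6. Remainder 8208.1 / 14.4 ≈ 570.01.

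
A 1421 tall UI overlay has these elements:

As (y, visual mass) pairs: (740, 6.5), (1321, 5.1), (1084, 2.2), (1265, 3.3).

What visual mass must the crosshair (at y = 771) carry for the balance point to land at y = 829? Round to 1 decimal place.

Existing Σw = 17.1 (6.5 + 5.1 + 2.2 + 3.3); existing moment 6.5·740 + 5.1·1321 + 2.2·1084 + 3.3·1265 = 18106.4.
For the centroid to hit 829: (18106.4 + w·771) / (17.1 + w) = 829.
Solving: w = (829·17.1 − 18106.4) / (771 − 829) = -3930.5 / -58 ≈ 67.77.

w ≈ 67.8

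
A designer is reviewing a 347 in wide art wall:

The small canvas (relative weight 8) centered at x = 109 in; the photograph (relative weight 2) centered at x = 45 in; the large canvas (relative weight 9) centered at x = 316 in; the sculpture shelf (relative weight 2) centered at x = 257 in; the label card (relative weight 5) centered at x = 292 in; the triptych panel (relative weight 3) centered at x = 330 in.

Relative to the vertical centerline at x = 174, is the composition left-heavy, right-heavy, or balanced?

right-heavy

Weights sum to 8 + 2 + 9 + 2 + 5 + 3 = 29.
Σw·x = 8·109 + 2·45 + 9·316 + 2·257 + 5·292 + 3·330 = 6770, so x̄ = 6770/29 ≈ 233.45.
233.4 lies right of the midline 174, so the layout is right-heavy.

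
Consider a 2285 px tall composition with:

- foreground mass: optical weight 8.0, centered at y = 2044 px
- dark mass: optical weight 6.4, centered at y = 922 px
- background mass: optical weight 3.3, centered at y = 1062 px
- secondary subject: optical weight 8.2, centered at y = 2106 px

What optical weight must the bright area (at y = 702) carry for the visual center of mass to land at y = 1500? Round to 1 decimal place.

w ≈ 5.2

Existing Σw = 25.9 (8.0 + 6.4 + 3.3 + 8.2); existing moment 8.0·2044 + 6.4·922 + 3.3·1062 + 8.2·2106 = 43026.6.
For the centroid to hit 1500: (43026.6 + w·702) / (25.9 + w) = 1500.
Rearranging, w·(702 − 1500) = 1500·25.9 − 43026.6 = -4176.6, so w ≈ -4176.6/-798 = 5.23.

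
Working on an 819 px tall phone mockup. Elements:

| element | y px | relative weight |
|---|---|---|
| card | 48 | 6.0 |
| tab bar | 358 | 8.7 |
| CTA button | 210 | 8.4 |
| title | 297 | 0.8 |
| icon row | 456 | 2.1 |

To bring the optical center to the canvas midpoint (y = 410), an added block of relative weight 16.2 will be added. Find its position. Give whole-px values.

With the added block, Σw becomes 6.0 + 8.7 + 8.4 + 0.8 + 2.1 + 16.2 = 42.2.
Along y: (6361.8 + 16.2·y) / 42.2 = 410 (existing moment 6.0·48 + 8.7·358 + 8.4·210 + 0.8·297 + 2.1·456 = 6361.8) ⇒ y = (17302.0 − 6361.8) / 16.2 ≈ 675.32.

y ≈ 675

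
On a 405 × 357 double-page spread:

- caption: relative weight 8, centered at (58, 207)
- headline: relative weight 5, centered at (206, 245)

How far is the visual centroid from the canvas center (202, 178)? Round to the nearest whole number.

≈ 97

Σw = 8 + 5 = 13.
x: (8·58 + 5·206) / 13 = 1494 / 13 ≈ 114.92
y: (8·207 + 5·245) / 13 = 2881 / 13 ≈ 221.62
From (202, 178): dx = -87.08, dy = 43.62, so the distance is √(dx²+dy²) ≈ 97.39.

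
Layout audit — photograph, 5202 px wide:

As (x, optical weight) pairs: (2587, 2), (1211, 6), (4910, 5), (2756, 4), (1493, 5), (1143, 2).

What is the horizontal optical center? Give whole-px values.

Weights sum to 2 + 6 + 5 + 4 + 5 + 2 = 24.
Σw·x = 57765; x̄ = 57765/24 ≈ 2406.88.

x ≈ 2407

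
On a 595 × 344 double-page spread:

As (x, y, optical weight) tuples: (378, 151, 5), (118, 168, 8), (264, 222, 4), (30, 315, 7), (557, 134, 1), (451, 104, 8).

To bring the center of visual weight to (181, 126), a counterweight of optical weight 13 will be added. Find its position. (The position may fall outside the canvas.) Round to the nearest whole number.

(5, -28)

After adding the counterweight, total weight = 5 + 8 + 4 + 7 + 1 + 8 + 13 = 46.
Along x: (8265 + 13·x) / 46 = 181 (existing moment 5·378 + 8·118 + 4·264 + 7·30 + 1·557 + 8·451 = 8265) ⇒ x = (8326 − 8265) / 13 ≈ 4.69.
Along y: (6158 + 13·y) / 46 = 126 (existing moment 5·151 + 8·168 + 4·222 + 7·315 + 1·134 + 8·104 = 6158) ⇒ y = (5796 − 6158) / 13 ≈ -27.85.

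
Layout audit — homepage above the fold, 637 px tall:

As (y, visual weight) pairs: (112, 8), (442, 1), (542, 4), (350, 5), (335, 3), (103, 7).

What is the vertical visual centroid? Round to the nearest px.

y ≈ 249

Weights sum to 8 + 1 + 4 + 5 + 3 + 7 = 28.
y: (8·112 + 1·442 + 4·542 + 5·350 + 3·335 + 7·103) / 28 = 6982 / 28 ≈ 249.36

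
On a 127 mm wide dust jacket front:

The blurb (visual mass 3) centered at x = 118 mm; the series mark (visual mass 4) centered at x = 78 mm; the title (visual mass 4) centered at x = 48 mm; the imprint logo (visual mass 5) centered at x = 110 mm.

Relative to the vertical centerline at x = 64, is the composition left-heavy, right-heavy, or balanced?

right-heavy

Σw = 3 + 4 + 4 + 5 = 16.
x-moment: 3·118 + 4·78 + 4·48 + 5·110 = 1408; centroid 1408/16 ≈ 88.00.
88.0 vs midline 64 → right-heavy.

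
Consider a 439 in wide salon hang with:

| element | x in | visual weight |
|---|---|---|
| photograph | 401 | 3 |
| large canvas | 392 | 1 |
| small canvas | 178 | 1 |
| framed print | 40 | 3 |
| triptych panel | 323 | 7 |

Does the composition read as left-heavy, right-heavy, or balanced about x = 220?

Σw = 3 + 1 + 1 + 3 + 7 = 15.
Σw·x = 3·401 + 1·392 + 1·178 + 3·40 + 7·323 = 4154, so x̄ = 4154/15 ≈ 276.93.
276.9 vs midline 220 → right-heavy.

right-heavy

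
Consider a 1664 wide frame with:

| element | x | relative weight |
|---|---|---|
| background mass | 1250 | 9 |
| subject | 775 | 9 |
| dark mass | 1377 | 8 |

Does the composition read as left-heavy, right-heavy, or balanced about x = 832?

Σw = 9 + 9 + 8 = 26.
x: (9·1250 + 9·775 + 8·1377) / 26 = 29241 / 26 ≈ 1124.65
1124.7 lies right of the midline 832, so the layout is right-heavy.

right-heavy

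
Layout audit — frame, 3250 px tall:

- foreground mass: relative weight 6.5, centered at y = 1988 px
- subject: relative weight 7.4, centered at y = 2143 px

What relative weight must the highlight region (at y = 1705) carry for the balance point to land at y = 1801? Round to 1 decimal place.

w ≈ 39.0

Known weights sum to 6.5 + 7.4 = 13.9; their moment is 6.5·1988 + 7.4·2143 = 28780.2.
Set Σw·y/Σw = 1801: (28780.2 + 1705w) = 1801·(13.9 + w).
Rearranging, w·(1705 − 1801) = 1801·13.9 − 28780.2 = -3746.3, so w ≈ -3746.3/-96 = 39.02.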